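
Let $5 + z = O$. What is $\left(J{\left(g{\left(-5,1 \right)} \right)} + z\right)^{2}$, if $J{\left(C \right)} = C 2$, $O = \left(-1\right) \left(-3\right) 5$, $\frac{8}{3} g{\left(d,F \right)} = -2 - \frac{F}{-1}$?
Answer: $\frac{1369}{16} \approx 85.563$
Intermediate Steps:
$g{\left(d,F \right)} = - \frac{3}{4} + \frac{3 F}{8}$ ($g{\left(d,F \right)} = \frac{3 \left(-2 - \frac{F}{-1}\right)}{8} = \frac{3 \left(-2 - F \left(-1\right)\right)}{8} = \frac{3 \left(-2 - - F\right)}{8} = \frac{3 \left(-2 + F\right)}{8} = - \frac{3}{4} + \frac{3 F}{8}$)
$O = 15$ ($O = 3 \cdot 5 = 15$)
$z = 10$ ($z = -5 + 15 = 10$)
$J{\left(C \right)} = 2 C$
$\left(J{\left(g{\left(-5,1 \right)} \right)} + z\right)^{2} = \left(2 \left(- \frac{3}{4} + \frac{3}{8} \cdot 1\right) + 10\right)^{2} = \left(2 \left(- \frac{3}{4} + \frac{3}{8}\right) + 10\right)^{2} = \left(2 \left(- \frac{3}{8}\right) + 10\right)^{2} = \left(- \frac{3}{4} + 10\right)^{2} = \left(\frac{37}{4}\right)^{2} = \frac{1369}{16}$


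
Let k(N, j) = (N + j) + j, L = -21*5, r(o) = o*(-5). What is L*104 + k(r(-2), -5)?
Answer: -10920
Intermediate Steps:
r(o) = -5*o
L = -105
k(N, j) = N + 2*j
L*104 + k(r(-2), -5) = -105*104 + (-5*(-2) + 2*(-5)) = -10920 + (10 - 10) = -10920 + 0 = -10920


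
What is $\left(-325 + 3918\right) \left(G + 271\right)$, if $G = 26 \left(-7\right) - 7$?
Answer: $294626$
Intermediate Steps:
$G = -189$ ($G = -182 - 7 = -189$)
$\left(-325 + 3918\right) \left(G + 271\right) = \left(-325 + 3918\right) \left(-189 + 271\right) = 3593 \cdot 82 = 294626$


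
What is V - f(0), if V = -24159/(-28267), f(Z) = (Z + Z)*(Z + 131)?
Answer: 24159/28267 ≈ 0.85467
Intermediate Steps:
f(Z) = 2*Z*(131 + Z) (f(Z) = (2*Z)*(131 + Z) = 2*Z*(131 + Z))
V = 24159/28267 (V = -24159*(-1/28267) = 24159/28267 ≈ 0.85467)
V - f(0) = 24159/28267 - 2*0*(131 + 0) = 24159/28267 - 2*0*131 = 24159/28267 - 1*0 = 24159/28267 + 0 = 24159/28267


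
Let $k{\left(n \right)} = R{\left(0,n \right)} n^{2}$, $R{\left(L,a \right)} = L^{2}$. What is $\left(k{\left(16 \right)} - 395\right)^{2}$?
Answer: $156025$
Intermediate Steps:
$k{\left(n \right)} = 0$ ($k{\left(n \right)} = 0^{2} n^{2} = 0 n^{2} = 0$)
$\left(k{\left(16 \right)} - 395\right)^{2} = \left(0 - 395\right)^{2} = \left(-395\right)^{2} = 156025$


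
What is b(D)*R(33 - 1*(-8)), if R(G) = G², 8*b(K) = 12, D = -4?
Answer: 5043/2 ≈ 2521.5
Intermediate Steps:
b(K) = 3/2 (b(K) = (⅛)*12 = 3/2)
b(D)*R(33 - 1*(-8)) = 3*(33 - 1*(-8))²/2 = 3*(33 + 8)²/2 = (3/2)*41² = (3/2)*1681 = 5043/2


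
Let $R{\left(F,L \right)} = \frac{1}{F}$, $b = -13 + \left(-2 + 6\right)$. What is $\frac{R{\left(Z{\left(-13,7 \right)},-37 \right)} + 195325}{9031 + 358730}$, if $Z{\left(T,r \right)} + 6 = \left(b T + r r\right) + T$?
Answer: $\frac{28712776}{54060867} \approx 0.53112$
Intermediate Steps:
$b = -9$ ($b = -13 + 4 = -9$)
$Z{\left(T,r \right)} = -6 + r^{2} - 8 T$ ($Z{\left(T,r \right)} = -6 - \left(8 T - r r\right) = -6 - \left(- r^{2} + 8 T\right) = -6 + r^{2} - 8 T$)
$\frac{R{\left(Z{\left(-13,7 \right)},-37 \right)} + 195325}{9031 + 358730} = \frac{\frac{1}{-6 + 7^{2} - -104} + 195325}{9031 + 358730} = \frac{\frac{1}{-6 + 49 + 104} + 195325}{367761} = \left(\frac{1}{147} + 195325\right) \frac{1}{367761} = \frac{28712776}{147} \cdot \frac{1}{367761} = \frac{28712776}{54060867}$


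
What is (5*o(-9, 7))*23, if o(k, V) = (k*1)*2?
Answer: -2070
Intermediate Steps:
o(k, V) = 2*k (o(k, V) = k*2 = 2*k)
(5*o(-9, 7))*23 = (5*(2*(-9)))*23 = (5*(-18))*23 = -90*23 = -2070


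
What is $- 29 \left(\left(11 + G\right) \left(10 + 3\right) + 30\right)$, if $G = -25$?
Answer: $4408$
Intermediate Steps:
$- 29 \left(\left(11 + G\right) \left(10 + 3\right) + 30\right) = - 29 \left(\left(11 - 25\right) \left(10 + 3\right) + 30\right) = - 29 \left(\left(-14\right) 13 + 30\right) = - 29 \left(-182 + 30\right) = \left(-29\right) \left(-152\right) = 4408$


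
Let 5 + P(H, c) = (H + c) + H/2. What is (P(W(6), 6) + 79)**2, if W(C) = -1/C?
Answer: 101761/16 ≈ 6360.1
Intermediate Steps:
P(H, c) = -5 + c + 3*H/2 (P(H, c) = -5 + ((H + c) + H/2) = -5 + (c + 3*H/2) = -5 + c + 3*H/2)
(P(W(6), 6) + 79)**2 = ((-5 + 6 + 3*(-1/6)/2) + 79)**2 = ((-5 + 6 + 3*(-1*1/6)/2) + 79)**2 = ((-5 + 6 + (3/2)*(-1/6)) + 79)**2 = ((-5 + 6 - 1/4) + 79)**2 = (3/4 + 79)**2 = (319/4)**2 = 101761/16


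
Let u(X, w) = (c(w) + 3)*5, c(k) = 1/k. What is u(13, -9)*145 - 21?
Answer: 18661/9 ≈ 2073.4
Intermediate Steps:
u(X, w) = 15 + 5/w (u(X, w) = (1/w + 3)*5 = (3 + 1/w)*5 = 15 + 5/w)
u(13, -9)*145 - 21 = (15 + 5/(-9))*145 - 21 = (15 + 5*(-⅑))*145 - 21 = (15 - 5/9)*145 - 21 = (130/9)*145 - 21 = 18850/9 - 21 = 18661/9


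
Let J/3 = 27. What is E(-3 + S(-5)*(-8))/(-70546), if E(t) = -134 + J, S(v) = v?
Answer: 53/70546 ≈ 0.00075128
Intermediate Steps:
J = 81 (J = 3*27 = 81)
E(t) = -53 (E(t) = -134 + 81 = -53)
E(-3 + S(-5)*(-8))/(-70546) = -53/(-70546) = -53*(-1/70546) = 53/70546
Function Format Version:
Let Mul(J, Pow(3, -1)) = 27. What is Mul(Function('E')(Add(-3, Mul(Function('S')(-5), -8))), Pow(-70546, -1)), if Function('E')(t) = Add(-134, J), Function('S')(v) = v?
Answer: Rational(53, 70546) ≈ 0.00075128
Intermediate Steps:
J = 81 (J = Mul(3, 27) = 81)
Function('E')(t) = -53 (Function('E')(t) = Add(-134, 81) = -53)
Mul(Function('E')(Add(-3, Mul(Function('S')(-5), -8))), Pow(-70546, -1)) = Mul(-53, Pow(-70546, -1)) = Mul(-53, Rational(-1, 70546)) = Rational(53, 70546)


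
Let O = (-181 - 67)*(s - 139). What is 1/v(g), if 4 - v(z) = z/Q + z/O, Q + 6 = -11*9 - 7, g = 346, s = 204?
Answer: 112840/802377 ≈ 0.14063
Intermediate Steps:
O = -16120 (O = (-181 - 67)*(204 - 139) = -248*65 = -16120)
Q = -112 (Q = -6 + (-11*9 - 7) = -6 + (-99 - 7) = -6 - 106 = -112)
v(z) = 4 + 2029*z/225680 (v(z) = 4 - (z/(-112) + z/(-16120)) = 4 - (z*(-1/112) + z*(-1/16120)) = 4 - (-z/112 - z/16120) = 4 - (-2029)*z/225680 = 4 + 2029*z/225680)
1/v(g) = 1/(4 + (2029/225680)*346) = 1/(4 + 351017/112840) = 1/(802377/112840) = 112840/802377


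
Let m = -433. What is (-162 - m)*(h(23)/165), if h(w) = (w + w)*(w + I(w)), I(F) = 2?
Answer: 62330/33 ≈ 1888.8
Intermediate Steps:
h(w) = 2*w*(2 + w) (h(w) = (w + w)*(w + 2) = (2*w)*(2 + w) = 2*w*(2 + w))
(-162 - m)*(h(23)/165) = (-162 - 1*(-433))*((2*23*(2 + 23))/165) = (-162 + 433)*((2*23*25)*(1/165)) = 271*(1150*(1/165)) = 271*(230/33) = 62330/33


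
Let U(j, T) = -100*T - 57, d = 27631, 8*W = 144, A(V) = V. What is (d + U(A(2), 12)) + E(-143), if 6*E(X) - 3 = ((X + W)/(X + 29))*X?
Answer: 18022283/684 ≈ 26348.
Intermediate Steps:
W = 18 (W = (⅛)*144 = 18)
E(X) = ½ + X*(18 + X)/(6*(29 + X)) (E(X) = ½ + (((X + 18)/(X + 29))*X)/6 = ½ + (((18 + X)/(29 + X))*X)/6 = ½ + (X*(18 + X)/(29 + X))/6 = ½ + X*(18 + X)/(6*(29 + X)))
U(j, T) = -57 - 100*T
(d + U(A(2), 12)) + E(-143) = (27631 + (-57 - 100*12)) + (87 + (-143)² + 21*(-143))/(6*(29 - 143)) = (27631 + (-57 - 1200)) + (⅙)*(87 + 20449 - 3003)/(-114) = (27631 - 1257) + (⅙)*(-1/114)*17533 = 26374 - 17533/684 = 18022283/684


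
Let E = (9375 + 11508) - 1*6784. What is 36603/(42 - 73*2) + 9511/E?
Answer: -515076553/1466296 ≈ -351.28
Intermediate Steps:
E = 14099 (E = 20883 - 6784 = 14099)
36603/(42 - 73*2) + 9511/E = 36603/(42 - 73*2) + 9511/14099 = 36603/(42 - 146) + 9511*(1/14099) = 36603/(-104) + 9511/14099 = 36603*(-1/104) + 9511/14099 = -36603/104 + 9511/14099 = -515076553/1466296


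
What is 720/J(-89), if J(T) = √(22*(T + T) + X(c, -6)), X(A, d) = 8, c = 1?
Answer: -360*I*√977/977 ≈ -11.517*I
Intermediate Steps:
J(T) = √(8 + 44*T) (J(T) = √(22*(T + T) + 8) = √(22*(2*T) + 8) = √(44*T + 8) = √(8 + 44*T))
720/J(-89) = 720/((2*√(2 + 11*(-89)))) = 720/((2*√(2 - 979))) = 720/((2*√(-977))) = 720/((2*(I*√977))) = 720/((2*I*√977)) = 720*(-I*√977/1954) = -360*I*√977/977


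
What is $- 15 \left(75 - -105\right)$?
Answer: $-2700$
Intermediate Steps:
$- 15 \left(75 - -105\right) = - 15 \left(75 + 105\right) = \left(-15\right) 180 = -2700$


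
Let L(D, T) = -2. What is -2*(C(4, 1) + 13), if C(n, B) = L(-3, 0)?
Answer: -22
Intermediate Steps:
C(n, B) = -2
-2*(C(4, 1) + 13) = -2*(-2 + 13) = -2*11 = -22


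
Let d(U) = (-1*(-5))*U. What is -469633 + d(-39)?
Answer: -469828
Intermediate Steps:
d(U) = 5*U
-469633 + d(-39) = -469633 + 5*(-39) = -469633 - 195 = -469828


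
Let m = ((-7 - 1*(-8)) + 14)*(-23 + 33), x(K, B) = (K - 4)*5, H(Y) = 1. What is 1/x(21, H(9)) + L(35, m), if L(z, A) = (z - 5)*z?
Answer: 89251/85 ≈ 1050.0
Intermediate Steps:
x(K, B) = -20 + 5*K (x(K, B) = (-4 + K)*5 = -20 + 5*K)
m = 150 (m = ((-7 + 8) + 14)*10 = (1 + 14)*10 = 15*10 = 150)
L(z, A) = z*(-5 + z) (L(z, A) = (-5 + z)*z = z*(-5 + z))
1/x(21, H(9)) + L(35, m) = 1/(-20 + 5*21) + 35*(-5 + 35) = 1/(-20 + 105) + 35*30 = 1/85 + 1050 = 89251/85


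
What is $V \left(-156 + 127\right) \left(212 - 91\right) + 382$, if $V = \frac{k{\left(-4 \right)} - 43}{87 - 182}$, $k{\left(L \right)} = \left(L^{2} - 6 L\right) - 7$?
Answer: $\frac{240}{19} \approx 12.632$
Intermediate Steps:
$k{\left(L \right)} = -7 + L^{2} - 6 L$
$V = \frac{2}{19}$ ($V = \frac{\left(-7 + \left(-4\right)^{2} - -24\right) - 43}{87 - 182} = \frac{\left(-7 + 16 + 24\right) - 43}{-95} = \left(33 - 43\right) \left(- \frac{1}{95}\right) = \left(-10\right) \left(- \frac{1}{95}\right) = \frac{2}{19} \approx 0.10526$)
$V \left(-156 + 127\right) \left(212 - 91\right) + 382 = \frac{2 \left(-156 + 127\right) \left(212 - 91\right)}{19} + 382 = \frac{2 \left(\left(-29\right) 121\right)}{19} + 382 = \frac{2}{19} \left(-3509\right) + 382 = - \frac{7018}{19} + 382 = \frac{240}{19}$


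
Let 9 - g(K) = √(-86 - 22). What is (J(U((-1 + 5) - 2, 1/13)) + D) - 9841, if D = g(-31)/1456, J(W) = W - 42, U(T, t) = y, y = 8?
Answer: -14377991/1456 - 3*I*√3/728 ≈ -9875.0 - 0.0071376*I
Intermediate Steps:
g(K) = 9 - 6*I*√3 (g(K) = 9 - √(-86 - 22) = 9 - √(-108) = 9 - 6*I*√3)
U(T, t) = 8
J(W) = -42 + W
D = 9/1456 - 3*I*√3/728 (D = (9 - 6*I*√3)/1456 = (9 - 6*I*√3)*(1/1456) = 9/1456 - 3*I*√3/728 ≈ 0.0061813 - 0.0071376*I)
(J(U((-1 + 5) - 2, 1/13)) + D) - 9841 = ((-42 + 8) + (9/1456 - 3*I*√3/728)) - 9841 = (-34 + (9/1456 - 3*I*√3/728)) - 9841 = (-49495/1456 - 3*I*√3/728) - 9841 = -14377991/1456 - 3*I*√3/728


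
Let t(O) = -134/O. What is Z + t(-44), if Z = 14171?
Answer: 311829/22 ≈ 14174.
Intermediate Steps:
Z + t(-44) = 14171 - 134/(-44) = 14171 - 134*(-1/44) = 14171 + 67/22 = 311829/22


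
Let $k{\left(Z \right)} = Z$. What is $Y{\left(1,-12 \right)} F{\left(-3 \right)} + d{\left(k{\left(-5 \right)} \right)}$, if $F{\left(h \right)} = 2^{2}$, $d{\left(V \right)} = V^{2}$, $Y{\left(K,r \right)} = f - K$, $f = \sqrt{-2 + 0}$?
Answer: $21 + 4 i \sqrt{2} \approx 21.0 + 5.6569 i$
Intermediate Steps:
$f = i \sqrt{2}$ ($f = \sqrt{-2} = i \sqrt{2} \approx 1.4142 i$)
$Y{\left(K,r \right)} = - K + i \sqrt{2}$ ($Y{\left(K,r \right)} = i \sqrt{2} - K = - K + i \sqrt{2}$)
$F{\left(h \right)} = 4$
$Y{\left(1,-12 \right)} F{\left(-3 \right)} + d{\left(k{\left(-5 \right)} \right)} = \left(\left(-1\right) 1 + i \sqrt{2}\right) 4 + \left(-5\right)^{2} = \left(-1 + i \sqrt{2}\right) 4 + 25 = \left(-4 + 4 i \sqrt{2}\right) + 25 = 21 + 4 i \sqrt{2}$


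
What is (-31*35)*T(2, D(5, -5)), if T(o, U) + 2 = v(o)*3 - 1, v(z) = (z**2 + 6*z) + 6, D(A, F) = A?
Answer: -68355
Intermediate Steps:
v(z) = 6 + z**2 + 6*z
T(o, U) = 15 + 3*o**2 + 18*o (T(o, U) = -2 + ((6 + o**2 + 6*o)*3 - 1) = -2 + ((18 + 3*o**2 + 18*o) - 1) = -2 + (17 + 3*o**2 + 18*o) = 15 + 3*o**2 + 18*o)
(-31*35)*T(2, D(5, -5)) = (-31*35)*(15 + 3*2**2 + 18*2) = -1085*(15 + 3*4 + 36) = -1085*(15 + 12 + 36) = -1085*63 = -68355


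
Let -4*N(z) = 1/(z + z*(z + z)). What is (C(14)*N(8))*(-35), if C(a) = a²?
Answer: 1715/136 ≈ 12.610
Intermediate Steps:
N(z) = -1/(4*(z + 2*z²)) (N(z) = -1/(4*(z + z*(z + z))) = -1/(4*(z + z*(2*z))) = -1/(4*(z + 2*z²)))
(C(14)*N(8))*(-35) = (14²*(-¼/(8*(1 + 2*8))))*(-35) = (196*(-¼*⅛/(1 + 16)))*(-35) = (196*(-¼*⅛/17))*(-35) = (196*(-¼*⅛*1/17))*(-35) = (196*(-1/544))*(-35) = -49/136*(-35) = 1715/136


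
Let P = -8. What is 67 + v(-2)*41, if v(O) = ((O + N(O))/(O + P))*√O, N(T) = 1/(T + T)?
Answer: 67 + 369*I*√2/40 ≈ 67.0 + 13.046*I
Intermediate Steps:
N(T) = 1/(2*T)
v(O) = √O*(O + 1/(2*O))/(-8 + O) (v(O) = ((O + 1/(2*O))/(O - 8))*√O = ((O + 1/(2*O))/(-8 + O))*√O = √O*(O + 1/(2*O))/(-8 + O))
67 + v(-2)*41 = 67 + ((½ + (-2)²)/(√(-2)*(-8 - 2)))*41 = 67 + (-I*√2/2*(½ + 4)/(-10))*41 = 67 + (-I*√2/2*(-⅒)*(9/2))*41 = 67 + (9*I*√2/40)*41 = 67 + 369*I*√2/40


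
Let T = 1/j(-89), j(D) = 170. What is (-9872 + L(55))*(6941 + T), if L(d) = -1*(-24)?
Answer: -5810177204/85 ≈ -6.8355e+7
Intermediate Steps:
L(d) = 24
T = 1/170 ≈ 0.0058824
(-9872 + L(55))*(6941 + T) = (-9872 + 24)*(6941 + 1/170) = -9848*1179971/170 = -5810177204/85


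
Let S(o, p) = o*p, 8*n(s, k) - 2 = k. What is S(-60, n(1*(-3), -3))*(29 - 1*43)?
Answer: -105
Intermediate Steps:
n(s, k) = ¼ + k/8
S(-60, n(1*(-3), -3))*(29 - 1*43) = (-60*(¼ + (⅛)*(-3)))*(29 - 1*43) = (-60*(¼ - 3/8))*(29 - 43) = -60*(-⅛)*(-14) = (15/2)*(-14) = -105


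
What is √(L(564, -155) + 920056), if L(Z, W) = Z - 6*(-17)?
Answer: √920722 ≈ 959.54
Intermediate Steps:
L(Z, W) = 102 + Z (L(Z, W) = Z + 102 = 102 + Z)
√(L(564, -155) + 920056) = √((102 + 564) + 920056) = √(666 + 920056) = √920722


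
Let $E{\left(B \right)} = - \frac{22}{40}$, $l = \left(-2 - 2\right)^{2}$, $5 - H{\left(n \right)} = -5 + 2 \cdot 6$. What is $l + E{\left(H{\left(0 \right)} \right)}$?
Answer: $\frac{309}{20} \approx 15.45$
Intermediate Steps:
$H{\left(n \right)} = -2$ ($H{\left(n \right)} = 5 - \left(-5 + 2 \cdot 6\right) = 5 - \left(-5 + 12\right) = 5 - 7 = -2$)
$l = 16$ ($l = \left(-4\right)^{2} = 16$)
$E{\left(B \right)} = - \frac{11}{20}$ ($E{\left(B \right)} = \left(-22\right) \frac{1}{40} = - \frac{11}{20}$)
$l + E{\left(H{\left(0 \right)} \right)} = 16 - \frac{11}{20} = \frac{309}{20}$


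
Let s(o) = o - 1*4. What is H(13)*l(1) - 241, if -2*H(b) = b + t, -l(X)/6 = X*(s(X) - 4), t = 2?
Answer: -556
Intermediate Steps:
s(o) = -4 + o (s(o) = o - 4 = -4 + o)
l(X) = -6*X*(-8 + X) (l(X) = -6*X*((-4 + X) - 4) = -6*X*(-8 + X))
H(b) = -1 - b/2 (H(b) = -(b + 2)/2 = -(2 + b)/2 = -1 - b/2)
H(13)*l(1) - 241 = (-1 - ½*13)*(6*1*(8 - 1*1)) - 241 = (-1 - 13/2)*(6*1*(8 - 1)) - 241 = -45*7 - 241 = -15/2*42 - 241 = -315 - 241 = -556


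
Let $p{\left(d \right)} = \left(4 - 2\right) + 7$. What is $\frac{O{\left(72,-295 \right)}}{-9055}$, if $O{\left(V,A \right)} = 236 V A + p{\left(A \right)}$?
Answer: $\frac{5012631}{9055} \approx 553.58$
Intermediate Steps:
$p{\left(d \right)} = 9$ ($p{\left(d \right)} = 2 + 7 = 9$)
$O{\left(V,A \right)} = 9 + 236 A V$ ($O{\left(V,A \right)} = 236 V A + 9 = 236 A V + 9 = 9 + 236 A V$)
$\frac{O{\left(72,-295 \right)}}{-9055} = \frac{9 + 236 \left(-295\right) 72}{-9055} = \left(9 - 5012640\right) \left(- \frac{1}{9055}\right) = \left(-5012631\right) \left(- \frac{1}{9055}\right) = \frac{5012631}{9055}$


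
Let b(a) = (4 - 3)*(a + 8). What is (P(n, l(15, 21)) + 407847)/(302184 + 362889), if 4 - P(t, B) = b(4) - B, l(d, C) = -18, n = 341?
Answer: 407821/665073 ≈ 0.61320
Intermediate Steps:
b(a) = 8 + a (b(a) = 1*(8 + a) = 8 + a)
P(t, B) = -8 + B (P(t, B) = 4 - ((8 + 4) - B) = 4 - (12 - B) = 4 + (-12 + B) = -8 + B)
(P(n, l(15, 21)) + 407847)/(302184 + 362889) = ((-8 - 18) + 407847)/(302184 + 362889) = (-26 + 407847)/665073 = 407821*(1/665073) = 407821/665073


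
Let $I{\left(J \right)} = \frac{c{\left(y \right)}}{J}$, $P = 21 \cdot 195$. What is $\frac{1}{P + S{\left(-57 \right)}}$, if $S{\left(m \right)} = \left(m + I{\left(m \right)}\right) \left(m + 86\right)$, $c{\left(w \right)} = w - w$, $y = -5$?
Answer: $\frac{1}{2442} \approx 0.0004095$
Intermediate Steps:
$c{\left(w \right)} = 0$
$P = 4095$
$I{\left(J \right)} = 0$ ($I{\left(J \right)} = \frac{0}{J} = 0$)
$S{\left(m \right)} = m \left(86 + m\right)$ ($S{\left(m \right)} = \left(m + 0\right) \left(m + 86\right) = m \left(86 + m\right)$)
$\frac{1}{P + S{\left(-57 \right)}} = \frac{1}{4095 - 57 \left(86 - 57\right)} = \frac{1}{4095 - 1653} = \frac{1}{2442}$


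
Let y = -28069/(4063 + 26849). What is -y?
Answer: 28069/30912 ≈ 0.90803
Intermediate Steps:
y = -28069/30912 ≈ -0.90803
-y = -1*(-28069/30912) = 28069/30912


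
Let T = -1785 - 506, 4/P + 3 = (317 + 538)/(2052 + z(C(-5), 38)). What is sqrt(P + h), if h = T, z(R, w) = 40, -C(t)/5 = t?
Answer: I*sqrt(67371532059)/5421 ≈ 47.88*I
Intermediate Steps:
C(t) = -5*t
P = -8368/5421 (P = 4/(-3 + (317 + 538)/(2052 + 40)) = 4/(-3 + 855/2092) = 4/(-5421/2092) = 4*(-2092/5421) = -8368/5421 ≈ -1.5436)
T = -2291
h = -2291
sqrt(P + h) = sqrt(-8368/5421 - 2291) = sqrt(-12427879/5421) = I*sqrt(67371532059)/5421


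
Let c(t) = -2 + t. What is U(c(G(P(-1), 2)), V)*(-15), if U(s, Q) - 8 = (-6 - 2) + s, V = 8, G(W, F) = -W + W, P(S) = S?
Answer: 30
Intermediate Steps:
G(W, F) = 0
U(s, Q) = s (U(s, Q) = 8 + ((-6 - 2) + s) = 8 + (-8 + s) = s)
U(c(G(P(-1), 2)), V)*(-15) = (-2 + 0)*(-15) = -2*(-15) = 30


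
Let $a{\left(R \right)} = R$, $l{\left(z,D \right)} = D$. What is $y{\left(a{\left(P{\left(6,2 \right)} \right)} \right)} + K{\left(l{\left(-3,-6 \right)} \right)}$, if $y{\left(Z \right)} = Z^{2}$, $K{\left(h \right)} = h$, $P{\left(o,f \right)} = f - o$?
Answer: $10$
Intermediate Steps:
$y{\left(a{\left(P{\left(6,2 \right)} \right)} \right)} + K{\left(l{\left(-3,-6 \right)} \right)} = \left(2 - 6\right)^{2} - 6 = \left(-4\right)^{2} - 6 = 16 - 6 = 10$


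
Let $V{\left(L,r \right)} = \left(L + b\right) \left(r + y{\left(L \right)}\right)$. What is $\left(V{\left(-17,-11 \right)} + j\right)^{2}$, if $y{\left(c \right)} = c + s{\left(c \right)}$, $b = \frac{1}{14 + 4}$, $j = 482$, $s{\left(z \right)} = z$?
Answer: $\frac{6195121}{4} \approx 1.5488 \cdot 10^{6}$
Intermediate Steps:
$b = \frac{1}{18} \approx 0.055556$
$y{\left(c \right)} = 2 c$ ($y{\left(c \right)} = c + c = 2 c$)
$V{\left(L,r \right)} = \left(\frac{1}{18} + L\right) \left(r + 2 L\right)$ ($V{\left(L,r \right)} = \left(L + \frac{1}{18}\right) \left(r + 2 L\right) = \left(\frac{1}{18} + L\right) \left(r + 2 L\right)$)
$\left(V{\left(-17,-11 \right)} + j\right)^{2} = \left(\left(2 \left(-17\right)^{2} + \frac{1}{9} \left(-17\right) + \frac{1}{18} \left(-11\right) - -187\right) + 482\right)^{2} = \left(\left(2 \cdot 289 - \frac{17}{9} - \frac{11}{18} + 187\right) + 482\right)^{2} = \left(\left(578 - \frac{17}{9} - \frac{11}{18} + 187\right) + 482\right)^{2} = \left(\frac{1525}{2} + 482\right)^{2} = \left(\frac{2489}{2}\right)^{2} = \frac{6195121}{4}$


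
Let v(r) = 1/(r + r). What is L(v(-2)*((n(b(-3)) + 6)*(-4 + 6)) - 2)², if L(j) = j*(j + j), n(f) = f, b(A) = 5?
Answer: 50625/4 ≈ 12656.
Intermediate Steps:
v(r) = 1/(2*r)
L(j) = 2*j² (L(j) = j*(2*j) = 2*j²)
L(v(-2)*((n(b(-3)) + 6)*(-4 + 6)) - 2)² = (2*(((½)/(-2))*((5 + 6)*(-4 + 6)) - 2)²)² = (2*(((½)*(-½))*(11*2) - 2)²)² = (2*(-¼*22 - 2)²)² = (2*(-11/2 - 2)²)² = (2*(-15/2)²)² = (2*(225/4))² = (225/2)² = 50625/4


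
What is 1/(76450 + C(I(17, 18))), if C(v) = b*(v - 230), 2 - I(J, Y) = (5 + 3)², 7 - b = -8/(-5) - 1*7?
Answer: 5/364146 ≈ 1.3731e-5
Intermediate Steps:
b = 62/5 (b = 7 - (-8/(-5) - 1*7) = 7 - (-8*(-1)/5 - 7) = 7 - (-4*(-⅖) - 7) = 7 - (8/5 - 7) = 7 - 1*(-27/5) = 7 + 27/5 = 62/5 ≈ 12.400)
I(J, Y) = -62 (I(J, Y) = 2 - (5 + 3)² = 2 - 1*8² = 2 - 1*64 = 2 - 64 = -62)
C(v) = -2852 + 62*v/5 (C(v) = 62*(v - 230)/5 = 62*(-230 + v)/5 = -2852 + 62*v/5)
1/(76450 + C(I(17, 18))) = 1/(76450 + (-2852 + (62/5)*(-62))) = 1/(76450 + (-2852 - 3844/5)) = 1/(76450 - 18104/5) = 1/(364146/5) = 5/364146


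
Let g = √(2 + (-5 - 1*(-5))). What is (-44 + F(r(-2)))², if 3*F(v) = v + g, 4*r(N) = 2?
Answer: 23059/12 - 263*√2/9 ≈ 1880.3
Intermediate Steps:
r(N) = ½ (r(N) = (¼)*2 = ½)
g = √2 (g = √(2 + (-5 + 5)) = √(2 + 0) = √2 ≈ 1.4142)
F(v) = v/3 + √2/3 (F(v) = (v + √2)/3 = v/3 + √2/3)
(-44 + F(r(-2)))² = (-44 + ((⅓)*(½) + √2/3))² = (-44 + (⅙ + √2/3))² = (-263/6 + √2/3)²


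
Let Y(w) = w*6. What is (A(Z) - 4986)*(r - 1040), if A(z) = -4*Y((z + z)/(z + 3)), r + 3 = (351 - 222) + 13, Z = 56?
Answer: 267472662/59 ≈ 4.5334e+6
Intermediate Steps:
Y(w) = 6*w
r = 139 (r = -3 + ((351 - 222) + 13) = -3 + (129 + 13) = -3 + 142 = 139)
A(z) = -48*z/(3 + z) (A(z) = -24*(z + z)/(z + 3) = -24*(2*z)/(3 + z) = -24*2*z/(3 + z) = -48*z/(3 + z))
(A(Z) - 4986)*(r - 1040) = (-48*56/(3 + 56) - 4986)*(139 - 1040) = (-48*56/59 - 4986)*(-901) = (-48*56*1/59 - 4986)*(-901) = (-2688/59 - 4986)*(-901) = -296862/59*(-901) = 267472662/59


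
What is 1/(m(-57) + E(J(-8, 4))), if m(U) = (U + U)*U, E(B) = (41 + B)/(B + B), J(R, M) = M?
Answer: 8/52029 ≈ 0.00015376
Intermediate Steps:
E(B) = (41 + B)/(2*B) (E(B) = (41 + B)/((2*B)) = (41 + B)*(1/(2*B)) = (41 + B)/(2*B))
m(U) = 2*U**2 (m(U) = (2*U)*U = 2*U**2)
1/(m(-57) + E(J(-8, 4))) = 1/(2*(-57)**2 + (1/2)*(41 + 4)/4) = 1/(2*3249 + (1/2)*(1/4)*45) = 1/(6498 + 45/8) = 1/(52029/8) = 8/52029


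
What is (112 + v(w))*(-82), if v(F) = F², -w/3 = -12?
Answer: -115456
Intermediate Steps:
w = 36 (w = -3*(-12) = 36)
(112 + v(w))*(-82) = (112 + 36²)*(-82) = (112 + 1296)*(-82) = 1408*(-82) = -115456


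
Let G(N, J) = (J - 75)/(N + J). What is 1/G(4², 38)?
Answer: -54/37 ≈ -1.4595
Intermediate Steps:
G(N, J) = (-75 + J)/(J + N)
1/G(4², 38) = 1/((-75 + 38)/(38 + 4²)) = 1/(-37/(38 + 16)) = 1/(-37/54) = -54/37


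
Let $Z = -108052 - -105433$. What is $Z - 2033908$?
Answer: $-2036527$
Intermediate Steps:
$Z = -2619$ ($Z = -108052 + 105433 = -2619$)
$Z - 2033908 = -2619 - 2033908 = -2036527$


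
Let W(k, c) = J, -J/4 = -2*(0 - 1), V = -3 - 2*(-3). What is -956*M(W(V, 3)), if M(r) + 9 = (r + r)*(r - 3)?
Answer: -159652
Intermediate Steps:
V = 3 (V = -3 + 6 = 3)
J = -8 (J = -(-8)*(0 - 1) = -(-8)*(-1) = -4*2 = -8)
W(k, c) = -8
M(r) = -9 + 2*r*(-3 + r) (M(r) = -9 + (r + r)*(r - 3) = -9 + (2*r)*(-3 + r) = -9 + 2*r*(-3 + r))
-956*M(W(V, 3)) = -956*(-9 - 6*(-8) + 2*(-8)**2) = -956*(-9 + 48 + 2*64) = -956*(-9 + 48 + 128) = -956*167 = -159652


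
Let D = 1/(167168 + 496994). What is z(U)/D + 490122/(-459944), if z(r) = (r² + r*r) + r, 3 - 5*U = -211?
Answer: 14153070027774643/5749300 ≈ 2.4617e+9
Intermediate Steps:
U = 214/5 (U = ⅗ - ⅕*(-211) = ⅗ + 211/5 = 214/5 ≈ 42.800)
D = 1/664162 ≈ 1.5057e-6
z(r) = r + 2*r² (z(r) = (r² + r²) + r = 2*r² + r = r + 2*r²)
z(U)/D + 490122/(-459944) = (214*(1 + 2*(214/5))/5)/(1/664162) + 490122/(-459944) = (214*(1 + 428/5)/5)*664162 + 490122*(-1/459944) = ((214/5)*(433/5))*664162 - 245061/229972 = (92662/25)*664162 - 245061/229972 = 61542579244/25 - 245061/229972 = 14153070027774643/5749300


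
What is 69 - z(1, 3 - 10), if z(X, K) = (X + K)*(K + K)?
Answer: -15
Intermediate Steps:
z(X, K) = 2*K*(K + X) (z(X, K) = (K + X)*(2*K) = 2*K*(K + X))
69 - z(1, 3 - 10) = 69 - 2*(3 - 10)*((3 - 10) + 1) = 69 - 2*(-7)*(-7 + 1) = 69 - 2*(-7)*(-6) = 69 - 1*84 = 69 - 84 = -15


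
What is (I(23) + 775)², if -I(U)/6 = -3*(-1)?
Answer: 573049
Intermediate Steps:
I(U) = -18 (I(U) = -(-18)*(-1) = -6*3 = -18)
(I(23) + 775)² = (-18 + 775)² = 757² = 573049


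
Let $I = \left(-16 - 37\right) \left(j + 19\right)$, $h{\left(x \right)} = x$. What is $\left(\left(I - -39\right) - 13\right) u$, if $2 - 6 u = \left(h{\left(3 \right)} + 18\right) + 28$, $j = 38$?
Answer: $\frac{140765}{6} \approx 23461.0$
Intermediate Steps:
$u = - \frac{47}{6}$ ($u = \frac{1}{3} - \frac{\left(3 + 18\right) + 28}{6} = \frac{1}{3} - \frac{21 + 28}{6} = \frac{1}{3} - \frac{49}{6} = - \frac{47}{6} \approx -7.8333$)
$I = -3021$ ($I = \left(-16 - 37\right) \left(38 + 19\right) = \left(-53\right) 57 = -3021$)
$\left(\left(I - -39\right) - 13\right) u = \left(\left(-3021 - -39\right) - 13\right) \left(- \frac{47}{6}\right) = \left(\left(-3021 + 39\right) - 13\right) \left(- \frac{47}{6}\right) = \left(-2982 - 13\right) \left(- \frac{47}{6}\right) = \left(-2995\right) \left(- \frac{47}{6}\right) = \frac{140765}{6}$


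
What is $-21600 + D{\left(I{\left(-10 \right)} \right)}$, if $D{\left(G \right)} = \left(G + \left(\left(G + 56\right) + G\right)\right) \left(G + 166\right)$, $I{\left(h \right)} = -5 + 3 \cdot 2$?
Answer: $-11747$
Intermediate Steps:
$I{\left(h \right)} = 1$ ($I{\left(h \right)} = -5 + 6 = 1$)
$D{\left(G \right)} = \left(56 + 3 G\right) \left(166 + G\right)$ ($D{\left(G \right)} = \left(G + \left(\left(56 + G\right) + G\right)\right) \left(166 + G\right) = \left(G + \left(56 + 2 G\right)\right) \left(166 + G\right) = \left(56 + 3 G\right) \left(166 + G\right)$)
$-21600 + D{\left(I{\left(-10 \right)} \right)} = -21600 + \left(9296 + 3 \cdot 1^{2} + 554 \cdot 1\right) = -21600 + \left(9296 + 3 \cdot 1 + 554\right) = -21600 + \left(9296 + 3 + 554\right) = -21600 + 9853 = -11747$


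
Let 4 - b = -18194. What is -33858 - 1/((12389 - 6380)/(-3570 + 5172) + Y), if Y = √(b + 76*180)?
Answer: -307640252420220/9086190959 - 855468*√3542/9086190959 ≈ -33858.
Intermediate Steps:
b = 18198 (b = 4 - 1*(-18194) = 4 + 18194 = 18198)
Y = 3*√3542 (Y = √(18198 + 76*180) = √(18198 + 13680) = √31878 = 3*√3542 ≈ 178.54)
-33858 - 1/((12389 - 6380)/(-3570 + 5172) + Y) = -33858 - 1/((12389 - 6380)/(-3570 + 5172) + 3*√3542) = -33858 - 1/(6009/1602 + 3*√3542) = -33858 - 1/(6009*(1/1602) + 3*√3542) = -33858 - 1/(2003/534 + 3*√3542)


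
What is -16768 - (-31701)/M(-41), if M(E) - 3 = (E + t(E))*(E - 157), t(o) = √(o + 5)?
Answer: -125474257851/7484665 + 4184532*I/7484665 ≈ -16764.0 + 0.55908*I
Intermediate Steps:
t(o) = √(5 + o)
M(E) = 3 + (-157 + E)*(E + √(5 + E)) (M(E) = 3 + (E + √(5 + E))*(E - 157) = 3 + (E + √(5 + E))*(-157 + E) = 3 + (-157 + E)*(E + √(5 + E)))
-16768 - (-31701)/M(-41) = -16768 - (-31701)/(3 + (-41)² - 157*(-41) - 157*√(5 - 41) - 41*√(5 - 41)) = -16768 - (-31701)/(3 + 1681 + 6437 - 942*I - 246*I) = -16768 - (-31701)/(8121 - 1188*I) = -16768 - (-31701)*(8121 + 1188*I)/67361985 = -16768 - (-10567)*(8121 + 1188*I)/22453995 = -16768 + 10567*(8121 + 1188*I)/22453995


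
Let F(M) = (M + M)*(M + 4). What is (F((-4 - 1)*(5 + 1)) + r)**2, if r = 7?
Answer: 2455489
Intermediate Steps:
F(M) = 2*M*(4 + M) (F(M) = (2*M)*(4 + M) = 2*M*(4 + M))
(F((-4 - 1)*(5 + 1)) + r)**2 = (2*((-4 - 1)*(5 + 1))*(4 + (-4 - 1)*(5 + 1)) + 7)**2 = (2*(-5*6)*(4 - 5*6) + 7)**2 = (2*(-30)*(4 - 30) + 7)**2 = (2*(-30)*(-26) + 7)**2 = (1560 + 7)**2 = 1567**2 = 2455489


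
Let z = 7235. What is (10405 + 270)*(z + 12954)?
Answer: 215517575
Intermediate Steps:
(10405 + 270)*(z + 12954) = (10405 + 270)*(7235 + 12954) = 10675*20189 = 215517575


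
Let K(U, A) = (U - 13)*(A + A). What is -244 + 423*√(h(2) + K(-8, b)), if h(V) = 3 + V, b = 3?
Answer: -244 + 4653*I ≈ -244.0 + 4653.0*I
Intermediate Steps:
K(U, A) = 2*A*(-13 + U) (K(U, A) = (-13 + U)*(2*A) = 2*A*(-13 + U))
-244 + 423*√(h(2) + K(-8, b)) = -244 + 423*√((3 + 2) + 2*3*(-13 - 8)) = -244 + 423*√(5 + 2*3*(-21)) = -244 + 423*√(5 - 126) = -244 + 423*√(-121) = -244 + 423*(11*I) = -244 + 4653*I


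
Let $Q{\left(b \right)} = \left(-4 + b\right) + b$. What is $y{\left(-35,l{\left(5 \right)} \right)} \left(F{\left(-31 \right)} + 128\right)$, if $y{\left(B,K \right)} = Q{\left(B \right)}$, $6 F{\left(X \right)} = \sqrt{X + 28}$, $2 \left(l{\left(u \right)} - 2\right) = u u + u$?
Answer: $-9472 - \frac{37 i \sqrt{3}}{3} \approx -9472.0 - 21.362 i$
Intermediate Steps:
$l{\left(u \right)} = 2 + \frac{u}{2} + \frac{u^{2}}{2}$ ($l{\left(u \right)} = 2 + \frac{u u + u}{2} = 2 + \frac{u^{2} + u}{2} = 2 + \frac{u + u^{2}}{2} = 2 + \left(\frac{u}{2} + \frac{u^{2}}{2}\right) = 2 + \frac{u}{2} + \frac{u^{2}}{2}$)
$Q{\left(b \right)} = -4 + 2 b$
$F{\left(X \right)} = \frac{\sqrt{28 + X}}{6}$ ($F{\left(X \right)} = \frac{\sqrt{X + 28}}{6} = \frac{\sqrt{28 + X}}{6}$)
$y{\left(B,K \right)} = -4 + 2 B$
$y{\left(-35,l{\left(5 \right)} \right)} \left(F{\left(-31 \right)} + 128\right) = \left(-4 + 2 \left(-35\right)\right) \left(\frac{\sqrt{28 - 31}}{6} + 128\right) = \left(-4 - 70\right) \left(\frac{\sqrt{-3}}{6} + 128\right) = - 74 \left(\frac{i \sqrt{3}}{6} + 128\right) = - 74 \left(128 + \frac{i \sqrt{3}}{6}\right) = -9472 - \frac{37 i \sqrt{3}}{3}$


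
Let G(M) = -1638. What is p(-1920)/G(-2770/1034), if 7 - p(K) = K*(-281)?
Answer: 41501/126 ≈ 329.37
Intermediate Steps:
p(K) = 7 + 281*K (p(K) = 7 - K*(-281) = 7 - (-281)*K = 7 + 281*K)
p(-1920)/G(-2770/1034) = (7 + 281*(-1920))/(-1638) = (7 - 539520)*(-1/1638) = -539513*(-1/1638) = 41501/126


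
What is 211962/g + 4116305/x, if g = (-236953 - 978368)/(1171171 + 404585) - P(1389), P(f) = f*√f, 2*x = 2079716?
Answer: 3043381567000485889644449479/768805008504525050606611166 - 81226115424476803872*√1389/739336532973276207527 ≈ -0.13595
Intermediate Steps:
x = 1039858 (x = (½)*2079716 = 1039858)
P(f) = f^(3/2)
g = -405107/525252 - 1389*√1389 (g = (-236953 - 978368)/(1171171 + 404585) - 1389^(3/2) = -1215321/1575756 - 1389*√1389 = -1215321*1/1575756 - 1389*√1389 = -405107/525252 - 1389*√1389 ≈ -51768.)
211962/g + 4116305/x = 211962/(-405107/525252 - 1389*√1389) + 4116305/1039858 = 4116305/1039858 + 211962/(-405107/525252 - 1389*√1389)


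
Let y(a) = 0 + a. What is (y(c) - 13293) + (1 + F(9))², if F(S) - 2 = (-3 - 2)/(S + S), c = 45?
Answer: -4289951/324 ≈ -13241.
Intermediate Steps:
y(a) = a
F(S) = 2 - 5/(2*S) (F(S) = 2 + (-3 - 2)/(S + S) = 2 - 5*1/(2*S) = 2 - 5/(2*S))
(y(c) - 13293) + (1 + F(9))² = (45 - 13293) + (1 + (2 - 5/2/9))² = -13248 + (1 + (2 - 5/2*⅑))² = -13248 + (1 + (2 - 5/18))² = -13248 + (1 + 31/18)² = -13248 + (49/18)² = -13248 + 2401/324 = -4289951/324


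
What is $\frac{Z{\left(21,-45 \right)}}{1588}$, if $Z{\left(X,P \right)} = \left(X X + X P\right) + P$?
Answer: $- \frac{549}{1588} \approx -0.34572$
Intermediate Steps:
$Z{\left(X,P \right)} = P + X^{2} + P X$ ($Z{\left(X,P \right)} = \left(X^{2} + P X\right) + P = P + X^{2} + P X$)
$\frac{Z{\left(21,-45 \right)}}{1588} = \frac{-45 + 21^{2} - 945}{1588} = \left(-45 + 441 - 945\right) \frac{1}{1588} = \left(-549\right) \frac{1}{1588} = - \frac{549}{1588}$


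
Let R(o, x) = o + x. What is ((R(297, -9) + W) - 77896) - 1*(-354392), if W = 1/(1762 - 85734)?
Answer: 23242106047/83972 ≈ 2.7678e+5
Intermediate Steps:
W = -1/83972 (W = 1/(-83972) = -1/83972 ≈ -1.1909e-5)
((R(297, -9) + W) - 77896) - 1*(-354392) = (((297 - 9) - 1/83972) - 77896) - 1*(-354392) = ((288 - 1/83972) - 77896) + 354392 = (24183935/83972 - 77896) + 354392 = -6516898977/83972 + 354392 = 23242106047/83972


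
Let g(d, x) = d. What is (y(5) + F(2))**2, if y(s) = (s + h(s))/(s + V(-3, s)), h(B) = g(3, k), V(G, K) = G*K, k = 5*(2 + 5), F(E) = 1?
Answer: 1/25 ≈ 0.040000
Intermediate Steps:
k = 35 (k = 5*7 = 35)
h(B) = 3
y(s) = -(3 + s)/(2*s) (y(s) = (s + 3)/(s - 3*s) = (3 + s)/((-2*s)) = (3 + s)*(-1/(2*s)) = -(3 + s)/(2*s))
(y(5) + F(2))**2 = ((1/2)*(-3 - 1*5)/5 + 1)**2 = ((1/2)*(1/5)*(-3 - 5) + 1)**2 = ((1/2)*(1/5)*(-8) + 1)**2 = (-4/5 + 1)**2 = (1/5)**2 = 1/25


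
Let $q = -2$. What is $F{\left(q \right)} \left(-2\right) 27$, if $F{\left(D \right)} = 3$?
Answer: $-162$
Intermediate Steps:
$F{\left(q \right)} \left(-2\right) 27 = 3 \left(-2\right) 27 = \left(-6\right) 27 = -162$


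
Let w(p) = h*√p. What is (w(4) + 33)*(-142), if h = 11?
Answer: -7810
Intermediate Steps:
w(p) = 11*√p
(w(4) + 33)*(-142) = (11*√4 + 33)*(-142) = (11*2 + 33)*(-142) = (22 + 33)*(-142) = 55*(-142) = -7810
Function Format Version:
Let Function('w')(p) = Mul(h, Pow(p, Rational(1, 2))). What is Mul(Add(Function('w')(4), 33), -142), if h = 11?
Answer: -7810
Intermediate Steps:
Function('w')(p) = Mul(11, Pow(p, Rational(1, 2)))
Mul(Add(Function('w')(4), 33), -142) = Mul(Add(Mul(11, Pow(4, Rational(1, 2))), 33), -142) = Mul(Add(Mul(11, 2), 33), -142) = Mul(Add(22, 33), -142) = Mul(55, -142) = -7810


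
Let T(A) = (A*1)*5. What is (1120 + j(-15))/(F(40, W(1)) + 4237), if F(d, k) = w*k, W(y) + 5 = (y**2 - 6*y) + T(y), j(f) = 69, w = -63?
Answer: 1189/4552 ≈ 0.26120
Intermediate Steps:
T(A) = 5*A (T(A) = A*5 = 5*A)
W(y) = -5 + y**2 - y (W(y) = -5 + ((y**2 - 6*y) + 5*y) = -5 + (y**2 - y) = -5 + y**2 - y)
F(d, k) = -63*k
(1120 + j(-15))/(F(40, W(1)) + 4237) = (1120 + 69)/(-63*(-5 + 1**2 - 1*1) + 4237) = 1189/(-63*(-5 + 1 - 1) + 4237) = 1189/(-63*(-5) + 4237) = 1189/(315 + 4237) = 1189/4552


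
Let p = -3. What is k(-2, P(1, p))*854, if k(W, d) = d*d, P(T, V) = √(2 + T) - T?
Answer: 3416 - 1708*√3 ≈ 457.66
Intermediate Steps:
k(W, d) = d²
k(-2, P(1, p))*854 = (√(2 + 1) - 1*1)²*854 = (√3 - 1)²*854 = (-1 + √3)²*854 = 854*(-1 + √3)²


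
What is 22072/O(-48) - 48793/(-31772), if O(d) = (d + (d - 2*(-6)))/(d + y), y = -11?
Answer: 10344780517/667212 ≈ 15504.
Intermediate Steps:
O(d) = (12 + 2*d)/(-11 + d) (O(d) = (d + (d - 2*(-6)))/(d - 11) = (d + (d + 12))/(-11 + d) = (d + (12 + d))/(-11 + d) = (12 + 2*d)/(-11 + d))
22072/O(-48) - 48793/(-31772) = 22072/((2*(6 - 48)/(-11 - 48))) - 48793/(-31772) = 22072/((2*(-42)/(-59))) - 48793*(-1/31772) = 22072/((2*(-1/59)*(-42))) + 48793/31772 = 22072/(84/59) + 48793/31772 = 22072*(59/84) + 48793/31772 = 325562/21 + 48793/31772 = 10344780517/667212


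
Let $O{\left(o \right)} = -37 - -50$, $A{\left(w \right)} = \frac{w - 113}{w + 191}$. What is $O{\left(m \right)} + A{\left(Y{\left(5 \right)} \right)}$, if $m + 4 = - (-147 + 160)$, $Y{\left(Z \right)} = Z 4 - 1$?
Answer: $\frac{1318}{105} \approx 12.552$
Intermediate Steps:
$Y{\left(Z \right)} = -1 + 4 Z$ ($Y{\left(Z \right)} = 4 Z - 1 = -1 + 4 Z$)
$A{\left(w \right)} = \frac{-113 + w}{191 + w}$
$m = -17$ ($m = -4 - \left(-147 + 160\right) = -4 - 13 = -17$)
$O{\left(o \right)} = 13$ ($O{\left(o \right)} = -37 + 50 = 13$)
$O{\left(m \right)} + A{\left(Y{\left(5 \right)} \right)} = 13 + \frac{-113 + \left(-1 + 4 \cdot 5\right)}{191 + \left(-1 + 4 \cdot 5\right)} = 13 + \frac{-113 + \left(-1 + 20\right)}{191 + \left(-1 + 20\right)} = 13 + \frac{-113 + 19}{191 + 19} = 13 + \frac{1}{210} \left(-94\right) = 13 - \frac{47}{105} = \frac{1318}{105}$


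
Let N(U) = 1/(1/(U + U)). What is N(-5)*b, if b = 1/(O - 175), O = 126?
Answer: 10/49 ≈ 0.20408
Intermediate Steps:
N(U) = 2*U (N(U) = 1/(1/(2*U)) = 2*U)
b = -1/49 (b = 1/(126 - 175) = 1/(-49) = -1/49 ≈ -0.020408)
N(-5)*b = (2*(-5))*(-1/49) = -10*(-1/49) = 10/49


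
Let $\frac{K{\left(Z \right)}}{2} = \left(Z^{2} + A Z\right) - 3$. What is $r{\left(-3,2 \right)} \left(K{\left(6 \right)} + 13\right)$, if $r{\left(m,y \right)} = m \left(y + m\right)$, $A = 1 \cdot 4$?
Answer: $381$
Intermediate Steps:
$A = 4$
$r{\left(m,y \right)} = m \left(m + y\right)$
$K{\left(Z \right)} = -6 + 2 Z^{2} + 8 Z$ ($K{\left(Z \right)} = 2 \left(\left(Z^{2} + 4 Z\right) - 3\right) = 2 \left(-3 + Z^{2} + 4 Z\right) = -6 + 2 Z^{2} + 8 Z$)
$r{\left(-3,2 \right)} \left(K{\left(6 \right)} + 13\right) = - 3 \left(-3 + 2\right) \left(\left(-6 + 2 \cdot 6^{2} + 8 \cdot 6\right) + 13\right) = \left(-3\right) \left(-1\right) \left(\left(-6 + 2 \cdot 36 + 48\right) + 13\right) = 3 \left(\left(-6 + 72 + 48\right) + 13\right) = 3 \left(114 + 13\right) = 3 \cdot 127 = 381$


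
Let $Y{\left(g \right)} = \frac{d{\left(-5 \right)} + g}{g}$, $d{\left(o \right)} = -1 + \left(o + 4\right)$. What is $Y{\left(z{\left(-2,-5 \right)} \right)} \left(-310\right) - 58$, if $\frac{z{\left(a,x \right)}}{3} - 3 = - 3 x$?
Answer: $- \frac{9626}{27} \approx -356.52$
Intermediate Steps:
$d{\left(o \right)} = 3 + o$ ($d{\left(o \right)} = -1 + \left(4 + o\right) = 3 + o$)
$z{\left(a,x \right)} = 9 - 9 x$ ($z{\left(a,x \right)} = 9 + 3 \left(- 3 x\right) = 9 - 9 x$)
$Y{\left(g \right)} = \frac{-2 + g}{g}$ ($Y{\left(g \right)} = \frac{\left(3 - 5\right) + g}{g} = \frac{-2 + g}{g}$)
$Y{\left(z{\left(-2,-5 \right)} \right)} \left(-310\right) - 58 = \frac{-2 + \left(9 - -45\right)}{9 - -45} \left(-310\right) - 58 = \frac{-2 + \left(9 + 45\right)}{9 + 45} \left(-310\right) - 58 = \frac{-2 + 54}{54} \left(-310\right) - 58 = \frac{1}{54} \cdot 52 \left(-310\right) - 58 = \frac{26}{27} \left(-310\right) - 58 = - \frac{8060}{27} - 58 = - \frac{9626}{27}$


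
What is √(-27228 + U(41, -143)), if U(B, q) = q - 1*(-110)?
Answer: 3*I*√3029 ≈ 165.11*I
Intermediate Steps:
U(B, q) = 110 + q (U(B, q) = q + 110 = 110 + q)
√(-27228 + U(41, -143)) = √(-27228 + (110 - 143)) = √(-27228 - 33) = √(-27261) = 3*I*√3029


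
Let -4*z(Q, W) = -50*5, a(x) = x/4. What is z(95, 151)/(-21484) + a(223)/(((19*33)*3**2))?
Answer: 1690091/242468424 ≈ 0.0069704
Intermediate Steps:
a(x) = x/4 (a(x) = x*(1/4) = x/4)
z(Q, W) = 125/2 (z(Q, W) = -(-25)*5/2 = -1/4*(-250) = 125/2)
z(95, 151)/(-21484) + a(223)/(((19*33)*3**2)) = (125/2)/(-21484) + ((1/4)*223)/(((19*33)*3**2)) = (125/2)*(-1/21484) + 223/(4*((627*9))) = -125/42968 + (223/4)/5643 = -125/42968 + (223/4)*(1/5643) = -125/42968 + 223/22572 = 1690091/242468424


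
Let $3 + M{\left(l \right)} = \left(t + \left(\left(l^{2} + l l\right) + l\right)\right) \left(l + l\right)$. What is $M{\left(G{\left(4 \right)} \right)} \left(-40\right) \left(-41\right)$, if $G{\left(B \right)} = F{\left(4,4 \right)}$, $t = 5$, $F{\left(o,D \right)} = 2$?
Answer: $93480$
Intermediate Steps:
$G{\left(B \right)} = 2$
$M{\left(l \right)} = -3 + 2 l \left(5 + l + 2 l^{2}\right)$ ($M{\left(l \right)} = -3 + \left(5 + \left(\left(l^{2} + l l\right) + l\right)\right) \left(l + l\right) = -3 + \left(5 + \left(\left(l^{2} + l^{2}\right) + l\right)\right) 2 l = -3 + \left(5 + \left(2 l^{2} + l\right)\right) 2 l = -3 + \left(5 + \left(l + 2 l^{2}\right)\right) 2 l = -3 + \left(5 + l + 2 l^{2}\right) 2 l = -3 + 2 l \left(5 + l + 2 l^{2}\right)$)
$M{\left(G{\left(4 \right)} \right)} \left(-40\right) \left(-41\right) = \left(-3 + 2 \cdot 2^{2} + 4 \cdot 2^{3} + 10 \cdot 2\right) \left(-40\right) \left(-41\right) = \left(-3 + 2 \cdot 4 + 4 \cdot 8 + 20\right) \left(-40\right) \left(-41\right) = \left(-3 + 8 + 32 + 20\right) \left(-40\right) \left(-41\right) = 57 \left(-40\right) \left(-41\right) = \left(-2280\right) \left(-41\right) = 93480$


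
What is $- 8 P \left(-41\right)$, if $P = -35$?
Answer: $-11480$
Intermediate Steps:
$- 8 P \left(-41\right) = \left(-8\right) \left(-35\right) \left(-41\right) = 280 \left(-41\right) = -11480$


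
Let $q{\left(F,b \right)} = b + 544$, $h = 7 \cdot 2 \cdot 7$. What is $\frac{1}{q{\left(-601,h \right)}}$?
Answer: $\frac{1}{642} \approx 0.0015576$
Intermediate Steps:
$h = 98$ ($h = 14 \cdot 7 = 98$)
$q{\left(F,b \right)} = 544 + b$
$\frac{1}{q{\left(-601,h \right)}} = \frac{1}{544 + 98} = \frac{1}{642}$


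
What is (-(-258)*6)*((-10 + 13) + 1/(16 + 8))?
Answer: 9417/2 ≈ 4708.5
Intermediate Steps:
(-(-258)*6)*((-10 + 13) + 1/(16 + 8)) = (-43*(-36))*(3 + 1/24) = 1548*(3 + 1/24) = 1548*(73/24) = 9417/2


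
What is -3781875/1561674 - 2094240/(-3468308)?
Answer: -820515596645/451363868966 ≈ -1.8179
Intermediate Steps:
-3781875/1561674 - 2094240/(-3468308) = -3781875*1/1561674 - 2094240*(-1/3468308) = -1260625/520558 + 523560/867077 = -820515596645/451363868966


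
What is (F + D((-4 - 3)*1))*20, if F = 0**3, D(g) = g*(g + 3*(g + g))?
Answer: 6860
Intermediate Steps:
D(g) = 7*g**2 (D(g) = g*(g + 3*(2*g)) = g*(g + 6*g) = g*(7*g) = 7*g**2)
F = 0
(F + D((-4 - 3)*1))*20 = (0 + 7*((-4 - 3)*1)**2)*20 = (0 + 7*(-7*1)**2)*20 = (0 + 7*(-7)**2)*20 = (0 + 7*49)*20 = (0 + 343)*20 = 343*20 = 6860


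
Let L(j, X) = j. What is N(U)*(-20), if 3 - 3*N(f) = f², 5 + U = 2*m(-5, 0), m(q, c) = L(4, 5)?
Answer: 40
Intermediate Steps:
m(q, c) = 4
U = 3 (U = -5 + 2*4 = -5 + 8 = 3)
N(f) = 1 - f²/3
N(U)*(-20) = (1 - ⅓*3²)*(-20) = (1 - ⅓*9)*(-20) = (1 - 3)*(-20) = -2*(-20) = 40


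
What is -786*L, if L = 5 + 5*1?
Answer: -7860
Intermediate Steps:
L = 10 (L = 5 + 5 = 10)
-786*L = -786*10 = -7860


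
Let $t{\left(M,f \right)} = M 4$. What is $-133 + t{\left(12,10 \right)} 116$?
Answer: $5435$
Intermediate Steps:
$t{\left(M,f \right)} = 4 M$
$-133 + t{\left(12,10 \right)} 116 = -133 + 4 \cdot 12 \cdot 116 = -133 + 48 \cdot 116 = -133 + 5568 = 5435$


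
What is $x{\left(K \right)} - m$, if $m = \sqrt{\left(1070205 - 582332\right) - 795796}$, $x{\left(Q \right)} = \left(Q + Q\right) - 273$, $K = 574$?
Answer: $875 - i \sqrt{307923} \approx 875.0 - 554.91 i$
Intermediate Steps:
$x{\left(Q \right)} = -273 + 2 Q$ ($x{\left(Q \right)} = 2 Q - 273 = -273 + 2 Q$)
$m = i \sqrt{307923}$ ($m = \sqrt{487873 - 795796} = \sqrt{-307923} = i \sqrt{307923} \approx 554.91 i$)
$x{\left(K \right)} - m = \left(-273 + 2 \cdot 574\right) - i \sqrt{307923} = \left(-273 + 1148\right) - i \sqrt{307923} = 875 - i \sqrt{307923}$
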